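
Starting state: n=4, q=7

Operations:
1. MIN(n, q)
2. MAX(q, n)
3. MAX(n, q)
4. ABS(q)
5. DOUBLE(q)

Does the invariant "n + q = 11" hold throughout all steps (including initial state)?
No, violated after step 3

The invariant is violated after step 3.

State at each step:
Initial: n=4, q=7
After step 1: n=4, q=7
After step 2: n=4, q=7
After step 3: n=7, q=7
After step 4: n=7, q=7
After step 5: n=7, q=14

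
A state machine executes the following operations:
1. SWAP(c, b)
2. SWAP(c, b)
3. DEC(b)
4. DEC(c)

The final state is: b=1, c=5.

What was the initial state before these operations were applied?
b=2, c=6

Working backwards:
Final state: b=1, c=5
Before step 4 (DEC(c)): b=1, c=6
Before step 3 (DEC(b)): b=2, c=6
Before step 2 (SWAP(c, b)): b=6, c=2
Before step 1 (SWAP(c, b)): b=2, c=6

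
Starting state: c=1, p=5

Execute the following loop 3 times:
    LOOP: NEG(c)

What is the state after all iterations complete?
c=-1, p=5

Iteration trace:
Start: c=1, p=5
After iteration 1: c=-1, p=5
After iteration 2: c=1, p=5
After iteration 3: c=-1, p=5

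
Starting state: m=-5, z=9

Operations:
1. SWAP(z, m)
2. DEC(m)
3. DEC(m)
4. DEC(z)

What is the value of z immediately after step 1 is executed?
z = -5

Tracing z through execution:
Initial: z = 9
After step 1 (SWAP(z, m)): z = -5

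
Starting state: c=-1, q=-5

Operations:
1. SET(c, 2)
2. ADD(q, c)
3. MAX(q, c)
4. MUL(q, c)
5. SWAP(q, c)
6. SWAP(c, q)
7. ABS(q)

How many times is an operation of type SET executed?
1

Counting SET operations:
Step 1: SET(c, 2) ← SET
Total: 1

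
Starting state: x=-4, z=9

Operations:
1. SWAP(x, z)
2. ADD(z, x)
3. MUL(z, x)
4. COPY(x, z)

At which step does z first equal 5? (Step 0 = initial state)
Step 2

Tracing z:
Initial: z = 9
After step 1: z = -4
After step 2: z = 5 ← first occurrence
After step 3: z = 45
After step 4: z = 45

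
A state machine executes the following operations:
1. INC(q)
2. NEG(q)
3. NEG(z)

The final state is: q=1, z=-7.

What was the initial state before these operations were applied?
q=-2, z=7

Working backwards:
Final state: q=1, z=-7
Before step 3 (NEG(z)): q=1, z=7
Before step 2 (NEG(q)): q=-1, z=7
Before step 1 (INC(q)): q=-2, z=7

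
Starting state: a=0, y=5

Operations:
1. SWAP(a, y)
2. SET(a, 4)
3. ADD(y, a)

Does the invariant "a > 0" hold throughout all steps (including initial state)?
No, violated at the initial state

The invariant is violated at the initial state (step 0).

State at each step:
Initial: a=0, y=5
After step 1: a=5, y=0
After step 2: a=4, y=0
After step 3: a=4, y=4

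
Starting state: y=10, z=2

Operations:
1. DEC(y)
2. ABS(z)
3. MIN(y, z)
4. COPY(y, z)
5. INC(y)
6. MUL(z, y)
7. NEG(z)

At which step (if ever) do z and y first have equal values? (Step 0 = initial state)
Step 3

z and y first become equal after step 3.

Comparing values at each step:
Initial: z=2, y=10
After step 1: z=2, y=9
After step 2: z=2, y=9
After step 3: z=2, y=2 ← equal!
After step 4: z=2, y=2 ← equal!
After step 5: z=2, y=3
After step 6: z=6, y=3
After step 7: z=-6, y=3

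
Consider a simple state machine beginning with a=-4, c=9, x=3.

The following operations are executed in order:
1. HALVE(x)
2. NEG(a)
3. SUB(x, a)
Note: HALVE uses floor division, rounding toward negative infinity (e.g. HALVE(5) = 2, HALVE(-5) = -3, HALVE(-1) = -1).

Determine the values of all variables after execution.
{a: 4, c: 9, x: -3}

Step-by-step execution:
Initial: a=-4, c=9, x=3
After step 1 (HALVE(x)): a=-4, c=9, x=1
After step 2 (NEG(a)): a=4, c=9, x=1
After step 3 (SUB(x, a)): a=4, c=9, x=-3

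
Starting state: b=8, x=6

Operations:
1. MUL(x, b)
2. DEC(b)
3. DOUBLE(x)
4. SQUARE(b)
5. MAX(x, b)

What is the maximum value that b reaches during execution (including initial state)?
49

Values of b at each step:
Initial: b = 8
After step 1: b = 8
After step 2: b = 7
After step 3: b = 7
After step 4: b = 49 ← maximum
After step 5: b = 49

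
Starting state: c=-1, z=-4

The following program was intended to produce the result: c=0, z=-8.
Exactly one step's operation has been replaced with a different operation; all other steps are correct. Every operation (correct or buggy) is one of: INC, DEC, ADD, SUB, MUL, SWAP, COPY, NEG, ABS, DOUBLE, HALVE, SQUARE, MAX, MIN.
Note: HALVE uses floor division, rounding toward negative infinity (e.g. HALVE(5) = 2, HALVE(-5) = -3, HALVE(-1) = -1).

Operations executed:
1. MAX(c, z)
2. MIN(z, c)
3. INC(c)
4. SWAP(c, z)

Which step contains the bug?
Step 4

Trace with buggy code:
Initial: c=-1, z=-4
After step 1: c=-1, z=-4
After step 2: c=-1, z=-4
After step 3: c=0, z=-4
After step 4: c=-4, z=0
Actual final c=-4, z=0 ≠ expected c=0, z=-8.
Step 4 is the only position where a single-operation replacement can produce the expected result.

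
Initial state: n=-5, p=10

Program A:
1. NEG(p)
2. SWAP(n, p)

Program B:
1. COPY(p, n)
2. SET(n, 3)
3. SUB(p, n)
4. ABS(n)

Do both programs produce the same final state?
No

Program A final state: n=-10, p=-5
Program B final state: n=3, p=-8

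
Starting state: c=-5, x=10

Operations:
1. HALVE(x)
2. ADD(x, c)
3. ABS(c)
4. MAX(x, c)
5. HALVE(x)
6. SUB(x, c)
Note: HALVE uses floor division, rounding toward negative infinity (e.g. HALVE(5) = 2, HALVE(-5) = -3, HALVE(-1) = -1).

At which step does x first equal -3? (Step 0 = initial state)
Step 6

Tracing x:
Initial: x = 10
After step 1: x = 5
After step 2: x = 0
After step 3: x = 0
After step 4: x = 5
After step 5: x = 2
After step 6: x = -3 ← first occurrence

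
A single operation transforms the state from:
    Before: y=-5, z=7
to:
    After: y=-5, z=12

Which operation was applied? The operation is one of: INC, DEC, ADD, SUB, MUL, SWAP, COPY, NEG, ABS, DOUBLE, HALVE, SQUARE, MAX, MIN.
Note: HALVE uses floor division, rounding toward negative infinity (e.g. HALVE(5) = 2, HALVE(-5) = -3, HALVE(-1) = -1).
SUB(z, y)

Analyzing the change:
Before: y=-5, z=7
After: y=-5, z=12
Variable z changed from 7 to 12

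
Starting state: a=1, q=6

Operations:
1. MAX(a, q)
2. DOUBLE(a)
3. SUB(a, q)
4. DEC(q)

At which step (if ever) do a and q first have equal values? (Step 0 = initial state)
Step 1

a and q first become equal after step 1.

Comparing values at each step:
Initial: a=1, q=6
After step 1: a=6, q=6 ← equal!
After step 2: a=12, q=6
After step 3: a=6, q=6 ← equal!
After step 4: a=6, q=5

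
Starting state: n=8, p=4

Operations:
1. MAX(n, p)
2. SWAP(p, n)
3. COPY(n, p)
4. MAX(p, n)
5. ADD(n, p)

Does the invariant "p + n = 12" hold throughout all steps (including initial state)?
No, violated after step 3

The invariant is violated after step 3.

State at each step:
Initial: n=8, p=4
After step 1: n=8, p=4
After step 2: n=4, p=8
After step 3: n=8, p=8
After step 4: n=8, p=8
After step 5: n=16, p=8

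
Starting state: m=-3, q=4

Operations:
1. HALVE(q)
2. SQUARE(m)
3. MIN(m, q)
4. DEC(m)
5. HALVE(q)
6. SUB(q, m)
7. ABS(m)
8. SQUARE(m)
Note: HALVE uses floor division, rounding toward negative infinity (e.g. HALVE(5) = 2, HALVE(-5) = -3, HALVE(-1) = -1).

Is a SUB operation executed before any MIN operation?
No

First SUB: step 6
First MIN: step 3
Since 6 > 3, MIN comes first.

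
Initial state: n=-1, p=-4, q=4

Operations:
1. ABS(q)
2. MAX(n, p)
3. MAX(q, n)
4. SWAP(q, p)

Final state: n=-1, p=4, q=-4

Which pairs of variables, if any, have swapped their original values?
(q, p)

Comparing initial and final values:
n: -1 → -1
q: 4 → -4
p: -4 → 4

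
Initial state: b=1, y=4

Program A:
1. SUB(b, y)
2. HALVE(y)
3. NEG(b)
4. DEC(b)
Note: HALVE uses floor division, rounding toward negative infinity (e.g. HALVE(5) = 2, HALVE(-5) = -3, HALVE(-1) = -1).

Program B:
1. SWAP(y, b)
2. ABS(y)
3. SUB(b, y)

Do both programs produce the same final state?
No

Program A final state: b=2, y=2
Program B final state: b=3, y=1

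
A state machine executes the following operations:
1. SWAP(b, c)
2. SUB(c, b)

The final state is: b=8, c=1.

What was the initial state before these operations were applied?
b=9, c=8

Working backwards:
Final state: b=8, c=1
Before step 2 (SUB(c, b)): b=8, c=9
Before step 1 (SWAP(b, c)): b=9, c=8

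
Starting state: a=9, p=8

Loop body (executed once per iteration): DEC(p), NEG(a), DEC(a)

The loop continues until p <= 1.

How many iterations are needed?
7

Tracing iterations:
Initial: a=9, p=8
After iteration 1: a=-10, p=7
After iteration 2: a=9, p=6
After iteration 3: a=-10, p=5
After iteration 4: a=9, p=4
After iteration 5: a=-10, p=3
After iteration 6: a=9, p=2
After iteration 7: a=-10, p=1
p <= 1 now holds, so the loop exits after 7 iterations.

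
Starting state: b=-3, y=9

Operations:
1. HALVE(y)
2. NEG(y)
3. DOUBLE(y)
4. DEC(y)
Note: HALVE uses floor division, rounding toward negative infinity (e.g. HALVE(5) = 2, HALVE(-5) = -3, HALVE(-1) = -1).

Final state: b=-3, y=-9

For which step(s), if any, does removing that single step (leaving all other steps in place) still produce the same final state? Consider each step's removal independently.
None - removing any single step changes the final result

Testing removal of each single step:
Without step 1: final = b=-3, y=-19 (different)
Without step 2: final = b=-3, y=7 (different)
Without step 3: final = b=-3, y=-5 (different)
Without step 4: final = b=-3, y=-8 (different)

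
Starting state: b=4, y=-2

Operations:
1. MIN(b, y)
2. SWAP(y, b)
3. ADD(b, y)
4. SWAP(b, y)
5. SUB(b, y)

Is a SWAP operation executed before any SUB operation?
Yes

First SWAP: step 2
First SUB: step 5
Since 2 < 5, SWAP comes first.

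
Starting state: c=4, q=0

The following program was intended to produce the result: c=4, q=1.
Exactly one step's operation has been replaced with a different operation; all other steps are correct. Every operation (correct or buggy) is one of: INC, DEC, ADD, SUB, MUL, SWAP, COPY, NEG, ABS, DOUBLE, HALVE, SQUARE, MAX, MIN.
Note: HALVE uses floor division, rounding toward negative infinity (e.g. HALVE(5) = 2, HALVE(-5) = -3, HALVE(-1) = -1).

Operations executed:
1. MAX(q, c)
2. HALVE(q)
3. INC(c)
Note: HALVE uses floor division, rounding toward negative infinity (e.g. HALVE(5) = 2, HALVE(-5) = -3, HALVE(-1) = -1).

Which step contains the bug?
Step 3

Trace with buggy code:
Initial: c=4, q=0
After step 1: c=4, q=4
After step 2: c=4, q=2
After step 3: c=5, q=2
Actual final c=5, q=2 ≠ expected c=4, q=1.
Step 3 is the only position where a single-operation replacement can produce the expected result.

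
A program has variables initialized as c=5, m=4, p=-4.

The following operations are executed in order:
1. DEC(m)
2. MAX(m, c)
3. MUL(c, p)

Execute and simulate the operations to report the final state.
{c: -20, m: 5, p: -4}

Step-by-step execution:
Initial: c=5, m=4, p=-4
After step 1 (DEC(m)): c=5, m=3, p=-4
After step 2 (MAX(m, c)): c=5, m=5, p=-4
After step 3 (MUL(c, p)): c=-20, m=5, p=-4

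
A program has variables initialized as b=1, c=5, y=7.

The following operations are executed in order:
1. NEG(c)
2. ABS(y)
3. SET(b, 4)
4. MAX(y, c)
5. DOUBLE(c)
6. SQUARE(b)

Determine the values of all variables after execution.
{b: 16, c: -10, y: 7}

Step-by-step execution:
Initial: b=1, c=5, y=7
After step 1 (NEG(c)): b=1, c=-5, y=7
After step 2 (ABS(y)): b=1, c=-5, y=7
After step 3 (SET(b, 4)): b=4, c=-5, y=7
After step 4 (MAX(y, c)): b=4, c=-5, y=7
After step 5 (DOUBLE(c)): b=4, c=-10, y=7
After step 6 (SQUARE(b)): b=16, c=-10, y=7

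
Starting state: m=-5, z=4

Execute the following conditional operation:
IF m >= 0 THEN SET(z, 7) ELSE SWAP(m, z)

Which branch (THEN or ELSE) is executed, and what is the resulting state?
Branch: ELSE, Final state: m=4, z=-5

Evaluating condition: m >= 0
m = -5
Condition is False, so ELSE branch executes
After SWAP(m, z): m=4, z=-5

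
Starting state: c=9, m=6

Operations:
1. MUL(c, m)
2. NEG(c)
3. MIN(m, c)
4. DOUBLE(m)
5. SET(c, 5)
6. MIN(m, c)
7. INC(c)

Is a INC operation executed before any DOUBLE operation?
No

First INC: step 7
First DOUBLE: step 4
Since 7 > 4, DOUBLE comes first.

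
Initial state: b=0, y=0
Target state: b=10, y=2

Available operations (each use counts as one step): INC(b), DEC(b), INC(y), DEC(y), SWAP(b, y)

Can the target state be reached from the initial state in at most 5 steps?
No

The target state cannot be reached within 5 steps.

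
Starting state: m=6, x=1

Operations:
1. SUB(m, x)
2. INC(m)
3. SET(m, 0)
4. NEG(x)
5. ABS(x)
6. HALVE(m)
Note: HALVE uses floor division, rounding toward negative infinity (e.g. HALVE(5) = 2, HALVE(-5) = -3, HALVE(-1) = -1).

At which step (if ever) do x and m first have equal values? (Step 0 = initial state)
Never

x and m never become equal during execution.

Comparing values at each step:
Initial: x=1, m=6
After step 1: x=1, m=5
After step 2: x=1, m=6
After step 3: x=1, m=0
After step 4: x=-1, m=0
After step 5: x=1, m=0
After step 6: x=1, m=0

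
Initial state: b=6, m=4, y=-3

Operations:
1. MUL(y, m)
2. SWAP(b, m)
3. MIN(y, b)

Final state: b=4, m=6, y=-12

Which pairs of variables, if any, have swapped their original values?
(m, b)

Comparing initial and final values:
m: 4 → 6
y: -3 → -12
b: 6 → 4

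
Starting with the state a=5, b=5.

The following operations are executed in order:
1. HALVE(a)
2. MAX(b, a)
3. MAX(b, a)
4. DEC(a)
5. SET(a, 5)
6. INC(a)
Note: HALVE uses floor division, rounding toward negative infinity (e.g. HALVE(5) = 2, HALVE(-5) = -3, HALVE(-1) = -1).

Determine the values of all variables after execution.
{a: 6, b: 5}

Step-by-step execution:
Initial: a=5, b=5
After step 1 (HALVE(a)): a=2, b=5
After step 2 (MAX(b, a)): a=2, b=5
After step 3 (MAX(b, a)): a=2, b=5
After step 4 (DEC(a)): a=1, b=5
After step 5 (SET(a, 5)): a=5, b=5
After step 6 (INC(a)): a=6, b=5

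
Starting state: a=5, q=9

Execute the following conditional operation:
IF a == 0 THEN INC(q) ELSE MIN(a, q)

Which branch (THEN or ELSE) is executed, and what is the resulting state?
Branch: ELSE, Final state: a=5, q=9

Evaluating condition: a == 0
a = 5
Condition is False, so ELSE branch executes
After MIN(a, q): a=5, q=9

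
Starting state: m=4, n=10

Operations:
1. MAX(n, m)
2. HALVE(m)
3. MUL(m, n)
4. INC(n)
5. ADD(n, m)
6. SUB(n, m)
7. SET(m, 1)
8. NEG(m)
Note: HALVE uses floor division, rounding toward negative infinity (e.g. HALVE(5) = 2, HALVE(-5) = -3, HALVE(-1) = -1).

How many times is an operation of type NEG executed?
1

Counting NEG operations:
Step 8: NEG(m) ← NEG
Total: 1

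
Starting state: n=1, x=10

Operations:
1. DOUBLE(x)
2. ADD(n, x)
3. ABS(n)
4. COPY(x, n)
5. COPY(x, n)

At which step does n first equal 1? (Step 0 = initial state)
Step 0

Tracing n:
Initial: n = 1 ← first occurrence
After step 1: n = 1
After step 2: n = 21
After step 3: n = 21
After step 4: n = 21
After step 5: n = 21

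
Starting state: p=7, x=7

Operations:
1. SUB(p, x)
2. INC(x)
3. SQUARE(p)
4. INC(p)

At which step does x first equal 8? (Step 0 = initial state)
Step 2

Tracing x:
Initial: x = 7
After step 1: x = 7
After step 2: x = 8 ← first occurrence
After step 3: x = 8
After step 4: x = 8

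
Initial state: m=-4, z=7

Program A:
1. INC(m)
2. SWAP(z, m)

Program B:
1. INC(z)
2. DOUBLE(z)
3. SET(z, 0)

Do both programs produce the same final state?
No

Program A final state: m=7, z=-3
Program B final state: m=-4, z=0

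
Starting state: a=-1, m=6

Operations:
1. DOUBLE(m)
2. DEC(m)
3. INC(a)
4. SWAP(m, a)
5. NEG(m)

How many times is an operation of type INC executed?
1

Counting INC operations:
Step 3: INC(a) ← INC
Total: 1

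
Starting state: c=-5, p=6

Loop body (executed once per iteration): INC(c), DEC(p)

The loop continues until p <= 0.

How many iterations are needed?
6

Tracing iterations:
Initial: c=-5, p=6
After iteration 1: c=-4, p=5
After iteration 2: c=-3, p=4
After iteration 3: c=-2, p=3
After iteration 4: c=-1, p=2
After iteration 5: c=0, p=1
After iteration 6: c=1, p=0
p <= 0 now holds, so the loop exits after 6 iterations.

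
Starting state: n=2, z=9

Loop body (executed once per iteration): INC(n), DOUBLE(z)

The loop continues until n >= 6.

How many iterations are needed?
4

Tracing iterations:
Initial: n=2, z=9
After iteration 1: n=3, z=18
After iteration 2: n=4, z=36
After iteration 3: n=5, z=72
After iteration 4: n=6, z=144
n >= 6 now holds, so the loop exits after 4 iterations.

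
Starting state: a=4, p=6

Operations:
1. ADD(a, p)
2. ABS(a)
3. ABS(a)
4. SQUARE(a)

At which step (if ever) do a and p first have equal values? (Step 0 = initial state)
Never

a and p never become equal during execution.

Comparing values at each step:
Initial: a=4, p=6
After step 1: a=10, p=6
After step 2: a=10, p=6
After step 3: a=10, p=6
After step 4: a=100, p=6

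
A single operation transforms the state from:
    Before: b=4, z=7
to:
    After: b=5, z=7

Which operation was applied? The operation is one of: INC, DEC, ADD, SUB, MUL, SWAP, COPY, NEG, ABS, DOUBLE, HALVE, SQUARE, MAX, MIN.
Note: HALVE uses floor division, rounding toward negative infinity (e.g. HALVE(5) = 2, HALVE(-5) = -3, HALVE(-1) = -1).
INC(b)

Analyzing the change:
Before: b=4, z=7
After: b=5, z=7
Variable b changed from 4 to 5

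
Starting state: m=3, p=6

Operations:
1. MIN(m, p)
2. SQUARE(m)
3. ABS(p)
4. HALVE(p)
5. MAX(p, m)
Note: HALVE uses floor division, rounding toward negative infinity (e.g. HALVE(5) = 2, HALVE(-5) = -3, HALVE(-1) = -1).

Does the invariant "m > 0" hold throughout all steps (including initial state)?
Yes

The invariant holds at every step.

State at each step:
Initial: m=3, p=6
After step 1: m=3, p=6
After step 2: m=9, p=6
After step 3: m=9, p=6
After step 4: m=9, p=3
After step 5: m=9, p=9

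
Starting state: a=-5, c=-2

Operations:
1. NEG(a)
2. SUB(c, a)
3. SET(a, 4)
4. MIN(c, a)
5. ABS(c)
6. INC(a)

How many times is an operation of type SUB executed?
1

Counting SUB operations:
Step 2: SUB(c, a) ← SUB
Total: 1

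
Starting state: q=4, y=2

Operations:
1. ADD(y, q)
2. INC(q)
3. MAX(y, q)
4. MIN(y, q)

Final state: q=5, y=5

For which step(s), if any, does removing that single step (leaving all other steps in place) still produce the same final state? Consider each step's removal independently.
Step(s) 1, 3

Testing removal of each single step:
Without step 1: final = q=5, y=5 (same)
Without step 2: final = q=4, y=4 (different)
Without step 3: final = q=5, y=5 (same)
Without step 4: final = q=5, y=6 (different)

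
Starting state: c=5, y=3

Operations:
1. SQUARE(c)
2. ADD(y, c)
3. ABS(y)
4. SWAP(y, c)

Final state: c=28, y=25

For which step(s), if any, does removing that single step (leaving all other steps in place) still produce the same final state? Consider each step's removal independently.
Step(s) 3

Testing removal of each single step:
Without step 1: final = c=8, y=5 (different)
Without step 2: final = c=3, y=25 (different)
Without step 3: final = c=28, y=25 (same)
Without step 4: final = c=25, y=28 (different)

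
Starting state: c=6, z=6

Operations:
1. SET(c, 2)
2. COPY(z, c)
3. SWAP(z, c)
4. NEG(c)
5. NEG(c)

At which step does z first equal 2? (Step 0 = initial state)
Step 2

Tracing z:
Initial: z = 6
After step 1: z = 6
After step 2: z = 2 ← first occurrence
After step 3: z = 2
After step 4: z = 2
After step 5: z = 2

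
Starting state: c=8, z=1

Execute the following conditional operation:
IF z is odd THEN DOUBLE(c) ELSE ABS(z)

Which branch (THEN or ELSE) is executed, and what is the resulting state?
Branch: THEN, Final state: c=16, z=1

Evaluating condition: z is odd
Condition is True, so THEN branch executes
After DOUBLE(c): c=16, z=1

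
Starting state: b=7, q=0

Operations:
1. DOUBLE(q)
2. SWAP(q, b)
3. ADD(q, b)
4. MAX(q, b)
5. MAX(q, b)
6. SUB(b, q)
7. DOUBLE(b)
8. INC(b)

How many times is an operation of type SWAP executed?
1

Counting SWAP operations:
Step 2: SWAP(q, b) ← SWAP
Total: 1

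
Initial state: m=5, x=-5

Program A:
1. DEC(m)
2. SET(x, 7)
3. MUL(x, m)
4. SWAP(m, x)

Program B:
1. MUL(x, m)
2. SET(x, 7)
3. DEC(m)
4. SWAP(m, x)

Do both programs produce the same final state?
No

Program A final state: m=28, x=4
Program B final state: m=7, x=4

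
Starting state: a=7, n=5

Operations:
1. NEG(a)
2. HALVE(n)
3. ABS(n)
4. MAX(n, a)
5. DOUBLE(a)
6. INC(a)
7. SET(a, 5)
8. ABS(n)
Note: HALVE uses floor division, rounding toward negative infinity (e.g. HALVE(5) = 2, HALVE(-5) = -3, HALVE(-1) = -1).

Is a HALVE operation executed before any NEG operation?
No

First HALVE: step 2
First NEG: step 1
Since 2 > 1, NEG comes first.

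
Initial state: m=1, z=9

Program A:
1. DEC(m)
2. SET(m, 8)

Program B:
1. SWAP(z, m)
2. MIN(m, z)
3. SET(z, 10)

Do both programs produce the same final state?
No

Program A final state: m=8, z=9
Program B final state: m=1, z=10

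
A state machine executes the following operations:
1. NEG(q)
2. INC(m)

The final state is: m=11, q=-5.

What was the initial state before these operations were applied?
m=10, q=5

Working backwards:
Final state: m=11, q=-5
Before step 2 (INC(m)): m=10, q=-5
Before step 1 (NEG(q)): m=10, q=5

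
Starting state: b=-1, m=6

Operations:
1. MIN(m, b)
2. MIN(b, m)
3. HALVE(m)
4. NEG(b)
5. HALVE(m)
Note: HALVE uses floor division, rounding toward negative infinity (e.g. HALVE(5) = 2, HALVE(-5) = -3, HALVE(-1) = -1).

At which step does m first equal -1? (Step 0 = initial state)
Step 1

Tracing m:
Initial: m = 6
After step 1: m = -1 ← first occurrence
After step 2: m = -1
After step 3: m = -1
After step 4: m = -1
After step 5: m = -1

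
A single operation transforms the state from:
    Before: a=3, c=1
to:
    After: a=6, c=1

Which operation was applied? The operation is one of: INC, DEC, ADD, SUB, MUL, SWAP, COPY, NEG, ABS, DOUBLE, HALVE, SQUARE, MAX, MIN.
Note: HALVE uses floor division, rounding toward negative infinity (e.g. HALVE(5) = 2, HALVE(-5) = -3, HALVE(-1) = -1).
DOUBLE(a)

Analyzing the change:
Before: a=3, c=1
After: a=6, c=1
Variable a changed from 3 to 6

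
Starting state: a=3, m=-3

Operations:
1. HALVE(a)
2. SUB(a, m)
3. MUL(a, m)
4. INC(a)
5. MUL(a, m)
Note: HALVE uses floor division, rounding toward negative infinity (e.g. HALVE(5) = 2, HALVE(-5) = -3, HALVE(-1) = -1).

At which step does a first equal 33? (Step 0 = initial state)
Step 5

Tracing a:
Initial: a = 3
After step 1: a = 1
After step 2: a = 4
After step 3: a = -12
After step 4: a = -11
After step 5: a = 33 ← first occurrence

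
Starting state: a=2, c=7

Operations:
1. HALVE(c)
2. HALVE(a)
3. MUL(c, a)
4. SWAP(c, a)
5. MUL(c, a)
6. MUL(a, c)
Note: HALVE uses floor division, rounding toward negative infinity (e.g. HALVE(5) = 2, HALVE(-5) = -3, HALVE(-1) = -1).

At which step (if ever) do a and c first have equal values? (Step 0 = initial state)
Step 5

a and c first become equal after step 5.

Comparing values at each step:
Initial: a=2, c=7
After step 1: a=2, c=3
After step 2: a=1, c=3
After step 3: a=1, c=3
After step 4: a=3, c=1
After step 5: a=3, c=3 ← equal!
After step 6: a=9, c=3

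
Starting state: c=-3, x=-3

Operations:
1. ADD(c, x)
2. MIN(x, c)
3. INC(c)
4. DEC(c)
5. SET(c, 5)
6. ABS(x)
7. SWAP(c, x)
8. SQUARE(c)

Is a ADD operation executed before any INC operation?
Yes

First ADD: step 1
First INC: step 3
Since 1 < 3, ADD comes first.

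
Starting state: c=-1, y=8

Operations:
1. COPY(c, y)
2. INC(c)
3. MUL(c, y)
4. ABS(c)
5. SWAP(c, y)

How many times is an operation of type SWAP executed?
1

Counting SWAP operations:
Step 5: SWAP(c, y) ← SWAP
Total: 1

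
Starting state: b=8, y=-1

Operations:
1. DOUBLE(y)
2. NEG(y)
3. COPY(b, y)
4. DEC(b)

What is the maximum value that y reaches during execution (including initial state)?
2

Values of y at each step:
Initial: y = -1
After step 1: y = -2
After step 2: y = 2 ← maximum
After step 3: y = 2
After step 4: y = 2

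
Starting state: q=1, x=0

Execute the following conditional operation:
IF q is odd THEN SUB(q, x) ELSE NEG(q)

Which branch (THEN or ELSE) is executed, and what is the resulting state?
Branch: THEN, Final state: q=1, x=0

Evaluating condition: q is odd
Condition is True, so THEN branch executes
After SUB(q, x): q=1, x=0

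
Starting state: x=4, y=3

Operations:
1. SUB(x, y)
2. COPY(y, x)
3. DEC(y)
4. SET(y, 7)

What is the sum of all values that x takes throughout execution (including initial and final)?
8

Values of x at each step:
Initial: x = 4
After step 1: x = 1
After step 2: x = 1
After step 3: x = 1
After step 4: x = 1
Sum = 4 + 1 + 1 + 1 + 1 = 8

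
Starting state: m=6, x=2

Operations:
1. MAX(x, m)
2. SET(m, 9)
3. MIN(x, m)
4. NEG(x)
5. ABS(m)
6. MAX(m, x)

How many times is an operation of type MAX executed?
2

Counting MAX operations:
Step 1: MAX(x, m) ← MAX
Step 6: MAX(m, x) ← MAX
Total: 2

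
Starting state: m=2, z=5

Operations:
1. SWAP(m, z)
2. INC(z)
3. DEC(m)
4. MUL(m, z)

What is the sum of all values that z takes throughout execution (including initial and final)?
16

Values of z at each step:
Initial: z = 5
After step 1: z = 2
After step 2: z = 3
After step 3: z = 3
After step 4: z = 3
Sum = 5 + 2 + 3 + 3 + 3 = 16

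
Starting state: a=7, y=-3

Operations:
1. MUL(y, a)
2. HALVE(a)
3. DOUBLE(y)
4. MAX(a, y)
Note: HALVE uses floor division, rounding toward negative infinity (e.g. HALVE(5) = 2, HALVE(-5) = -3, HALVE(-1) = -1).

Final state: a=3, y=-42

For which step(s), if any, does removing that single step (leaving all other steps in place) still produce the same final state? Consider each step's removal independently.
Step(s) 4

Testing removal of each single step:
Without step 1: final = a=3, y=-6 (different)
Without step 2: final = a=7, y=-42 (different)
Without step 3: final = a=3, y=-21 (different)
Without step 4: final = a=3, y=-42 (same)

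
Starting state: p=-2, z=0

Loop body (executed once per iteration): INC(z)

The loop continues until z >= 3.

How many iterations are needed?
3

Tracing iterations:
Initial: p=-2, z=0
After iteration 1: p=-2, z=1
After iteration 2: p=-2, z=2
After iteration 3: p=-2, z=3
z >= 3 now holds, so the loop exits after 3 iterations.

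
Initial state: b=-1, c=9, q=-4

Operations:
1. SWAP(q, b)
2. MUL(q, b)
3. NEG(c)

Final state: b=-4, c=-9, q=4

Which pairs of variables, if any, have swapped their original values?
None

Comparing initial and final values:
q: -4 → 4
c: 9 → -9
b: -1 → -4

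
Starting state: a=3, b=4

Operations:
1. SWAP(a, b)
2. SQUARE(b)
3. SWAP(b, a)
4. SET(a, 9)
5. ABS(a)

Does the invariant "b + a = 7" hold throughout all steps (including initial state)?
No, violated after step 2

The invariant is violated after step 2.

State at each step:
Initial: a=3, b=4
After step 1: a=4, b=3
After step 2: a=4, b=9
After step 3: a=9, b=4
After step 4: a=9, b=4
After step 5: a=9, b=4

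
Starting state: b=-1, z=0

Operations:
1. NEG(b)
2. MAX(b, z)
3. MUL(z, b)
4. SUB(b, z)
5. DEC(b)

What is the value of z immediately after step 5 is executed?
z = 0

Tracing z through execution:
Initial: z = 0
After step 1 (NEG(b)): z = 0
After step 2 (MAX(b, z)): z = 0
After step 3 (MUL(z, b)): z = 0
After step 4 (SUB(b, z)): z = 0
After step 5 (DEC(b)): z = 0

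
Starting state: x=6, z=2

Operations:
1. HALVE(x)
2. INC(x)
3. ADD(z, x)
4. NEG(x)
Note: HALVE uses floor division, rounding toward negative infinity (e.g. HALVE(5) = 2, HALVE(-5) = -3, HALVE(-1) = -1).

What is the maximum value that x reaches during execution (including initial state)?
6

Values of x at each step:
Initial: x = 6 ← maximum
After step 1: x = 3
After step 2: x = 4
After step 3: x = 4
After step 4: x = -4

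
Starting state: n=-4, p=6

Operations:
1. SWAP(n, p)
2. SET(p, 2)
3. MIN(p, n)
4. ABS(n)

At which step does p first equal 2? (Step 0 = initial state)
Step 2

Tracing p:
Initial: p = 6
After step 1: p = -4
After step 2: p = 2 ← first occurrence
After step 3: p = 2
After step 4: p = 2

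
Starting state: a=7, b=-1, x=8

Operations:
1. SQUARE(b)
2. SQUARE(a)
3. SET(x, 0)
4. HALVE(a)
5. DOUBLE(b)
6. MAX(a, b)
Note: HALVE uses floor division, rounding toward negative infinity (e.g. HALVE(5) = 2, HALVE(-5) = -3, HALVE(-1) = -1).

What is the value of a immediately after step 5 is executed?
a = 24

Tracing a through execution:
Initial: a = 7
After step 1 (SQUARE(b)): a = 7
After step 2 (SQUARE(a)): a = 49
After step 3 (SET(x, 0)): a = 49
After step 4 (HALVE(a)): a = 24
After step 5 (DOUBLE(b)): a = 24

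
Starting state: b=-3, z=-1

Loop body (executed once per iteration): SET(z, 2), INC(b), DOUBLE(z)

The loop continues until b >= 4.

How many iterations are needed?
7

Tracing iterations:
Initial: b=-3, z=-1
After iteration 1: b=-2, z=4
After iteration 2: b=-1, z=4
After iteration 3: b=0, z=4
After iteration 4: b=1, z=4
After iteration 5: b=2, z=4
After iteration 6: b=3, z=4
After iteration 7: b=4, z=4
b >= 4 now holds, so the loop exits after 7 iterations.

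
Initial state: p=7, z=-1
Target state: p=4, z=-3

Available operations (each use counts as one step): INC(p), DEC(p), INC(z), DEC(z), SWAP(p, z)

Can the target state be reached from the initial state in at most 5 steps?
Yes

Path (5 steps): DEC(p) → DEC(p) → DEC(p) → DEC(z) → DEC(z)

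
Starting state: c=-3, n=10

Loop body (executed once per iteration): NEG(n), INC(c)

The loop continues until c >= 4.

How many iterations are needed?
7

Tracing iterations:
Initial: c=-3, n=10
After iteration 1: c=-2, n=-10
After iteration 2: c=-1, n=10
After iteration 3: c=0, n=-10
After iteration 4: c=1, n=10
After iteration 5: c=2, n=-10
After iteration 6: c=3, n=10
After iteration 7: c=4, n=-10
c >= 4 now holds, so the loop exits after 7 iterations.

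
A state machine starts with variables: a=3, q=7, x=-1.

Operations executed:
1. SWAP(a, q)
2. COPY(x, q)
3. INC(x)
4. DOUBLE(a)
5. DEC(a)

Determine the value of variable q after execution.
q = 3

Tracing execution:
Step 1: SWAP(a, q) → q = 3
Step 2: COPY(x, q) → q = 3
Step 3: INC(x) → q = 3
Step 4: DOUBLE(a) → q = 3
Step 5: DEC(a) → q = 3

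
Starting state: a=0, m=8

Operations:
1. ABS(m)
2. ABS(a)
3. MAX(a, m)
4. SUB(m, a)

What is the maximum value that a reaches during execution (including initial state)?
8

Values of a at each step:
Initial: a = 0
After step 1: a = 0
After step 2: a = 0
After step 3: a = 8 ← maximum
After step 4: a = 8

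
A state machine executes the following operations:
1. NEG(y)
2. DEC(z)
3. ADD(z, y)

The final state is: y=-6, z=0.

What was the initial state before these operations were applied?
y=6, z=7

Working backwards:
Final state: y=-6, z=0
Before step 3 (ADD(z, y)): y=-6, z=6
Before step 2 (DEC(z)): y=-6, z=7
Before step 1 (NEG(y)): y=6, z=7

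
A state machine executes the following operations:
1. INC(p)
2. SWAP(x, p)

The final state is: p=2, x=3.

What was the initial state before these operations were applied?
p=2, x=2

Working backwards:
Final state: p=2, x=3
Before step 2 (SWAP(x, p)): p=3, x=2
Before step 1 (INC(p)): p=2, x=2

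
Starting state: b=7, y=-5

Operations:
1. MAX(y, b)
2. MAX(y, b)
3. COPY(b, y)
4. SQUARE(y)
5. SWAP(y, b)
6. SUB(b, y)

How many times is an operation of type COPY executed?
1

Counting COPY operations:
Step 3: COPY(b, y) ← COPY
Total: 1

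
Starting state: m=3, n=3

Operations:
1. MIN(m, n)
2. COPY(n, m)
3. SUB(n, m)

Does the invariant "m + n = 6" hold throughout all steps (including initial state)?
No, violated after step 3

The invariant is violated after step 3.

State at each step:
Initial: m=3, n=3
After step 1: m=3, n=3
After step 2: m=3, n=3
After step 3: m=3, n=0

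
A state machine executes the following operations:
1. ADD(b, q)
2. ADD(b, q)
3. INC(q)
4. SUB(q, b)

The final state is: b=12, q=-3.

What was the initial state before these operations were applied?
b=-4, q=8

Working backwards:
Final state: b=12, q=-3
Before step 4 (SUB(q, b)): b=12, q=9
Before step 3 (INC(q)): b=12, q=8
Before step 2 (ADD(b, q)): b=4, q=8
Before step 1 (ADD(b, q)): b=-4, q=8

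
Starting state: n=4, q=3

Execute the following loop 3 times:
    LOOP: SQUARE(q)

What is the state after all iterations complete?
n=4, q=6561

Iteration trace:
Start: n=4, q=3
After iteration 1: n=4, q=9
After iteration 2: n=4, q=81
After iteration 3: n=4, q=6561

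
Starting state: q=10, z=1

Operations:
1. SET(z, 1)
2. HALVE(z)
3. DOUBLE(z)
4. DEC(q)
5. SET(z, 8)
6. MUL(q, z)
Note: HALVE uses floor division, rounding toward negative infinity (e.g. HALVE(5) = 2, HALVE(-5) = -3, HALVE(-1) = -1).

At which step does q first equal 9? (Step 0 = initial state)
Step 4

Tracing q:
Initial: q = 10
After step 1: q = 10
After step 2: q = 10
After step 3: q = 10
After step 4: q = 9 ← first occurrence
After step 5: q = 9
After step 6: q = 72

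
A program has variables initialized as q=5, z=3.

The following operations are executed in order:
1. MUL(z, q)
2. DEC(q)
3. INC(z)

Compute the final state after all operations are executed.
{q: 4, z: 16}

Step-by-step execution:
Initial: q=5, z=3
After step 1 (MUL(z, q)): q=5, z=15
After step 2 (DEC(q)): q=4, z=15
After step 3 (INC(z)): q=4, z=16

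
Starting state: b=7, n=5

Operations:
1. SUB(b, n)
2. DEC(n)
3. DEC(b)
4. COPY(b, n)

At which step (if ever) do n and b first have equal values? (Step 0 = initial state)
Step 4

n and b first become equal after step 4.

Comparing values at each step:
Initial: n=5, b=7
After step 1: n=5, b=2
After step 2: n=4, b=2
After step 3: n=4, b=1
After step 4: n=4, b=4 ← equal!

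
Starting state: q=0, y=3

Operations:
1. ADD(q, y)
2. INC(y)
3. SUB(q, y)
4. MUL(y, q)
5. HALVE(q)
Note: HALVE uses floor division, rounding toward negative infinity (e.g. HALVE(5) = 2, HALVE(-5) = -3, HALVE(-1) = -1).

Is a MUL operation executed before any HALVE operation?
Yes

First MUL: step 4
First HALVE: step 5
Since 4 < 5, MUL comes first.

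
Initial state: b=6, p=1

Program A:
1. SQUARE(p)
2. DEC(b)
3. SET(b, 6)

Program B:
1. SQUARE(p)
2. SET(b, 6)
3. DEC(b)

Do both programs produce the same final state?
No

Program A final state: b=6, p=1
Program B final state: b=5, p=1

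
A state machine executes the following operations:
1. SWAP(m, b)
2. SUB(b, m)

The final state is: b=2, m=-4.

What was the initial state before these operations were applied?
b=-4, m=-2

Working backwards:
Final state: b=2, m=-4
Before step 2 (SUB(b, m)): b=-2, m=-4
Before step 1 (SWAP(m, b)): b=-4, m=-2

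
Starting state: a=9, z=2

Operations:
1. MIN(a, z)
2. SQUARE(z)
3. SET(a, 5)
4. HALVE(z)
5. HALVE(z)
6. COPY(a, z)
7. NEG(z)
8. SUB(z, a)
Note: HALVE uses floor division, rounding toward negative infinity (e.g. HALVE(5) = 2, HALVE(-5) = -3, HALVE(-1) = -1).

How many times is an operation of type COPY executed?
1

Counting COPY operations:
Step 6: COPY(a, z) ← COPY
Total: 1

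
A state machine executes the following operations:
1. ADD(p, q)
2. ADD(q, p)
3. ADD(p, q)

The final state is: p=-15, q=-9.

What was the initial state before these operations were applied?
p=-3, q=-3

Working backwards:
Final state: p=-15, q=-9
Before step 3 (ADD(p, q)): p=-6, q=-9
Before step 2 (ADD(q, p)): p=-6, q=-3
Before step 1 (ADD(p, q)): p=-3, q=-3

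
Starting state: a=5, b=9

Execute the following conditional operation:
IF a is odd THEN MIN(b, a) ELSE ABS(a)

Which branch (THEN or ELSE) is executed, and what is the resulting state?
Branch: THEN, Final state: a=5, b=5

Evaluating condition: a is odd
Condition is True, so THEN branch executes
After MIN(b, a): a=5, b=5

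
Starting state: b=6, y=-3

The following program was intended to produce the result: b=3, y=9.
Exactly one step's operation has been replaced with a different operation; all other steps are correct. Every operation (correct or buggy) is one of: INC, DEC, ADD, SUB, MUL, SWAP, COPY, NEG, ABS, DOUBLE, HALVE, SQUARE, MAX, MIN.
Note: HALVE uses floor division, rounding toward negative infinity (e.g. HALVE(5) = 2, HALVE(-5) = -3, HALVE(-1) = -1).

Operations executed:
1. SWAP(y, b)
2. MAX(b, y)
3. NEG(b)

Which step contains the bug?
Step 2

Trace with buggy code:
Initial: b=6, y=-3
After step 1: b=-3, y=6
After step 2: b=6, y=6
After step 3: b=-6, y=6
Actual final b=-6, y=6 ≠ expected b=3, y=9.
Step 2 is the only position where a single-operation replacement can produce the expected result.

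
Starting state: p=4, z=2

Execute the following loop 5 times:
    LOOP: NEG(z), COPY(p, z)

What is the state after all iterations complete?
p=-2, z=-2

Iteration trace:
Start: p=4, z=2
After iteration 1: p=-2, z=-2
After iteration 2: p=2, z=2
After iteration 3: p=-2, z=-2
After iteration 4: p=2, z=2
After iteration 5: p=-2, z=-2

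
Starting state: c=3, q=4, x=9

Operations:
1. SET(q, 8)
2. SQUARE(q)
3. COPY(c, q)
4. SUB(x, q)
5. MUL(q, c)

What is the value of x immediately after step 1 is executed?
x = 9

Tracing x through execution:
Initial: x = 9
After step 1 (SET(q, 8)): x = 9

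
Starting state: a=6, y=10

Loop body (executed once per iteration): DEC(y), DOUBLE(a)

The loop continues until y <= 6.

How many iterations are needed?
4

Tracing iterations:
Initial: a=6, y=10
After iteration 1: a=12, y=9
After iteration 2: a=24, y=8
After iteration 3: a=48, y=7
After iteration 4: a=96, y=6
y <= 6 now holds, so the loop exits after 4 iterations.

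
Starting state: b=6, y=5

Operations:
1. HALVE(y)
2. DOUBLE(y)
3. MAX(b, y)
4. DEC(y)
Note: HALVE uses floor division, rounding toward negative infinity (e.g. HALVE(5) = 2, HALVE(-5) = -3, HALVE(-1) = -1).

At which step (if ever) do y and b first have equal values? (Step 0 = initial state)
Never

y and b never become equal during execution.

Comparing values at each step:
Initial: y=5, b=6
After step 1: y=2, b=6
After step 2: y=4, b=6
After step 3: y=4, b=6
After step 4: y=3, b=6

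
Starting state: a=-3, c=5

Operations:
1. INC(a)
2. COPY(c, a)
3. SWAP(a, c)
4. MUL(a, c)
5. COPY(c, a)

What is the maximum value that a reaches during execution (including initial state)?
4

Values of a at each step:
Initial: a = -3
After step 1: a = -2
After step 2: a = -2
After step 3: a = -2
After step 4: a = 4 ← maximum
After step 5: a = 4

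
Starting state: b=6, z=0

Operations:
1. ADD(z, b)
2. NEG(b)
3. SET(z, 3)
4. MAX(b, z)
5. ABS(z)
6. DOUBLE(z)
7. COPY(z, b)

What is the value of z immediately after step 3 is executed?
z = 3

Tracing z through execution:
Initial: z = 0
After step 1 (ADD(z, b)): z = 6
After step 2 (NEG(b)): z = 6
After step 3 (SET(z, 3)): z = 3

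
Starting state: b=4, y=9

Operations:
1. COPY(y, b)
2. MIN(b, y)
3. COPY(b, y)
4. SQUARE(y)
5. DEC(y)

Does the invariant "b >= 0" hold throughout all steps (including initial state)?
Yes

The invariant holds at every step.

State at each step:
Initial: b=4, y=9
After step 1: b=4, y=4
After step 2: b=4, y=4
After step 3: b=4, y=4
After step 4: b=4, y=16
After step 5: b=4, y=15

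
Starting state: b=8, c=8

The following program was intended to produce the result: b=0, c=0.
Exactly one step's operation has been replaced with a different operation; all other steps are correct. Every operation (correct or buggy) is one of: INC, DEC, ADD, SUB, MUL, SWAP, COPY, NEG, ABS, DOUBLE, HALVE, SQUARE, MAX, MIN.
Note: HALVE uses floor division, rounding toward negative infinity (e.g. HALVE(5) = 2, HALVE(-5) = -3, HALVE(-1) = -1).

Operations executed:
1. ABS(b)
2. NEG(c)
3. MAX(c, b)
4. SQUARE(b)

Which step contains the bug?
Step 1

Trace with buggy code:
Initial: b=8, c=8
After step 1: b=8, c=8
After step 2: b=8, c=-8
After step 3: b=8, c=8
After step 4: b=64, c=8
Actual final b=64, c=8 ≠ expected b=0, c=0.
Step 1 is the only position where a single-operation replacement can produce the expected result.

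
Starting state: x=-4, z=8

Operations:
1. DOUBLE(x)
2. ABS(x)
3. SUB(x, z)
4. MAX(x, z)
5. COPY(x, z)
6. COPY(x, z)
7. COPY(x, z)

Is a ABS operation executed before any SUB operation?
Yes

First ABS: step 2
First SUB: step 3
Since 2 < 3, ABS comes first.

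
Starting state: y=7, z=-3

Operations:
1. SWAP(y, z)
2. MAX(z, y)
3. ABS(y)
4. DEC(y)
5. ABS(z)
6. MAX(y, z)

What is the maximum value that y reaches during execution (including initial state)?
7

Values of y at each step:
Initial: y = 7 ← maximum
After step 1: y = -3
After step 2: y = -3
After step 3: y = 3
After step 4: y = 2
After step 5: y = 2
After step 6: y = 7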